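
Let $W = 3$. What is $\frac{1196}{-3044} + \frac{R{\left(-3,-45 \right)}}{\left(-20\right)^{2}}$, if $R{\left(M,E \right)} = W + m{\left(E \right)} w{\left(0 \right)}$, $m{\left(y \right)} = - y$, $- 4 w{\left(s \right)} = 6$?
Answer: $- \frac{337369}{608800} \approx -0.55415$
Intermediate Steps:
$w{\left(s \right)} = - \frac{3}{2}$ ($w{\left(s \right)} = \left(- \frac{1}{4}\right) 6 = - \frac{3}{2}$)
$R{\left(M,E \right)} = 3 + \frac{3 E}{2}$ ($R{\left(M,E \right)} = 3 + - E \left(- \frac{3}{2}\right) = 3 + \frac{3 E}{2}$)
$\frac{1196}{-3044} + \frac{R{\left(-3,-45 \right)}}{\left(-20\right)^{2}} = \frac{1196}{-3044} + \frac{3 + \frac{3}{2} \left(-45\right)}{\left(-20\right)^{2}} = 1196 \left(- \frac{1}{3044}\right) + \frac{3 - \frac{135}{2}}{400} = - \frac{299}{761} - \frac{129}{800} = - \frac{337369}{608800}$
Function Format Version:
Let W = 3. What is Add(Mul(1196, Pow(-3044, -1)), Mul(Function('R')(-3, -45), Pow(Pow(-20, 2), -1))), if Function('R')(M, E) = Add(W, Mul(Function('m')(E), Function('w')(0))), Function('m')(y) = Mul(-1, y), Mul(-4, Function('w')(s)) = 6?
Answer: Rational(-337369, 608800) ≈ -0.55415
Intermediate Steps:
Function('w')(s) = Rational(-3, 2) (Function('w')(s) = Mul(Rational(-1, 4), 6) = Rational(-3, 2))
Function('R')(M, E) = Add(3, Mul(Rational(3, 2), E)) (Function('R')(M, E) = Add(3, Mul(Mul(-1, E), Rational(-3, 2))) = Add(3, Mul(Rational(3, 2), E)))
Add(Mul(1196, Pow(-3044, -1)), Mul(Function('R')(-3, -45), Pow(Pow(-20, 2), -1))) = Add(Mul(1196, Pow(-3044, -1)), Mul(Add(3, Mul(Rational(3, 2), -45)), Pow(Pow(-20, 2), -1))) = Add(Mul(1196, Rational(-1, 3044)), Mul(Add(3, Rational(-135, 2)), Pow(400, -1))) = Add(Rational(-299, 761), Mul(Rational(-129, 2), Rational(1, 400))) = Add(Rational(-299, 761), Rational(-129, 800)) = Rational(-337369, 608800)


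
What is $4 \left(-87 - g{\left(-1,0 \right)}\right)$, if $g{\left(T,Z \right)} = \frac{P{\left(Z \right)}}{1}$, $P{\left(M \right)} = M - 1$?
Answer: $-344$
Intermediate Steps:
$P{\left(M \right)} = -1 + M$
$g{\left(T,Z \right)} = -1 + Z$ ($g{\left(T,Z \right)} = \frac{-1 + Z}{1} = \left(-1 + Z\right) 1 = -1 + Z$)
$4 \left(-87 - g{\left(-1,0 \right)}\right) = 4 \left(-87 - \left(-1 + 0\right)\right) = 4 \left(-87 - -1\right) = 4 \left(-87 + 1\right) = 4 \left(-86\right) = -344$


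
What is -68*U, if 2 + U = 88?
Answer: -5848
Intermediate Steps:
U = 86 (U = -2 + 88 = 86)
-68*U = -68*86 = -5848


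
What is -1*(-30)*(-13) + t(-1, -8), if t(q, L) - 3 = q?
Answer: -388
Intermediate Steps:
t(q, L) = 3 + q
-1*(-30)*(-13) + t(-1, -8) = -1*(-30)*(-13) + (3 - 1) = 30*(-13) + 2 = -390 + 2 = -388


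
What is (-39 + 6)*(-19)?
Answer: 627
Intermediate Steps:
(-39 + 6)*(-19) = -33*(-19) = 627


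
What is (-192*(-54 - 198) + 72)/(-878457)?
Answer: -16152/292819 ≈ -0.055160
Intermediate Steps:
(-192*(-54 - 198) + 72)/(-878457) = (-192*(-252) + 72)*(-1/878457) = (48384 + 72)*(-1/878457) = 48456*(-1/878457) = -16152/292819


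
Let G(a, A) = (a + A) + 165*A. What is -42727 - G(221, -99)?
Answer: -26514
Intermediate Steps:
G(a, A) = a + 166*A (G(a, A) = (A + a) + 165*A = a + 166*A)
-42727 - G(221, -99) = -42727 - (221 + 166*(-99)) = -42727 - (221 - 16434) = -42727 - 1*(-16213) = -42727 + 16213 = -26514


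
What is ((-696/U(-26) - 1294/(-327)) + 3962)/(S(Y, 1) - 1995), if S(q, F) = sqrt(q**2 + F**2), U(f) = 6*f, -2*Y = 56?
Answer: -1122403625/563858308 - 1687825*sqrt(785)/1691574924 ≈ -2.0185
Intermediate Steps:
Y = -28 (Y = -1/2*56 = -28)
S(q, F) = sqrt(F**2 + q**2)
((-696/U(-26) - 1294/(-327)) + 3962)/(S(Y, 1) - 1995) = ((-696/(6*(-26)) - 1294/(-327)) + 3962)/(sqrt(1**2 + (-28)**2) - 1995) = ((-696/(-156) - 1294*(-1/327)) + 3962)/(sqrt(1 + 784) - 1995) = ((-696*(-1/156) + 1294/327) + 3962)/(sqrt(785) - 1995) = ((58/13 + 1294/327) + 3962)/(-1995 + sqrt(785)) = (35788/4251 + 3962)/(-1995 + sqrt(785)) = 16878250/(4251*(-1995 + sqrt(785)))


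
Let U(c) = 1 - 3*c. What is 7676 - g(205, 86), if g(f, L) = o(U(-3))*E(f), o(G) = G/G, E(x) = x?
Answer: 7471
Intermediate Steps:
o(G) = 1
g(f, L) = f (g(f, L) = 1*f = f)
7676 - g(205, 86) = 7676 - 1*205 = 7676 - 205 = 7471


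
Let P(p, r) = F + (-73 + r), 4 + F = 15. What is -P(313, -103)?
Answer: 165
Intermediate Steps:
F = 11 (F = -4 + 15 = 11)
P(p, r) = -62 + r (P(p, r) = 11 + (-73 + r) = -62 + r)
-P(313, -103) = -(-62 - 103) = -1*(-165) = 165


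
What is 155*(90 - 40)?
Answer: 7750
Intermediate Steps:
155*(90 - 40) = 155*50 = 7750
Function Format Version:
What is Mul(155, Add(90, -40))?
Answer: 7750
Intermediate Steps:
Mul(155, Add(90, -40)) = Mul(155, 50) = 7750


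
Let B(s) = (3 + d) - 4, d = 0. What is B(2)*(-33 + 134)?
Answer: -101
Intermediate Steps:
B(s) = -1 (B(s) = (3 + 0) - 4 = 3 - 4 = -1)
B(2)*(-33 + 134) = -(-33 + 134) = -1*101 = -101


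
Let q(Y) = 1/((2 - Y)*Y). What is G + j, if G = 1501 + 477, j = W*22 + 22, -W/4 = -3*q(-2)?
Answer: 1967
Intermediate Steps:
q(Y) = 1/(Y*(2 - Y))
W = -3/2 (W = -(-12)*(-1/(-2*(-2 - 2))) = -(-12)*(-1*(-½)/(-4)) = -(-12)*(-1*(-½)*(-¼)) = -(-12)*(-1)/8 = -4*3/8 = -3/2 ≈ -1.5000)
j = -11 (j = -3/2*22 + 22 = -33 + 22 = -11)
G = 1978
G + j = 1978 - 11 = 1967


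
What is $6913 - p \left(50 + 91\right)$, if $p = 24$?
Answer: $3529$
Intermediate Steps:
$6913 - p \left(50 + 91\right) = 6913 - 24 \left(50 + 91\right) = 6913 - 24 \cdot 141 = 6913 - 3384 = 3529$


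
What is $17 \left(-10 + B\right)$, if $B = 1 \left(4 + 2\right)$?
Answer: $-68$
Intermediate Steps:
$B = 6$ ($B = 1 \cdot 6 = 6$)
$17 \left(-10 + B\right) = 17 \left(-10 + 6\right) = 17 \left(-4\right) = -68$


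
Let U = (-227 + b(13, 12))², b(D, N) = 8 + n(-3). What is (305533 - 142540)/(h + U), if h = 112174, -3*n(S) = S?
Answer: 162993/159698 ≈ 1.0206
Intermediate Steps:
n(S) = -S/3
b(D, N) = 9 (b(D, N) = 8 - ⅓*(-3) = 8 + 1 = 9)
U = 47524 (U = (-227 + 9)² = (-218)² = 47524)
(305533 - 142540)/(h + U) = (305533 - 142540)/(112174 + 47524) = 162993/159698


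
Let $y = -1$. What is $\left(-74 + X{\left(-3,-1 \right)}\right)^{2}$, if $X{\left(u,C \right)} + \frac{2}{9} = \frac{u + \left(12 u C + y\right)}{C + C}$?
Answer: $\frac{659344}{81} \approx 8140.0$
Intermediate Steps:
$X{\left(u,C \right)} = - \frac{2}{9} + \frac{-1 + u + 12 C u}{2 C}$ ($X{\left(u,C \right)} = - \frac{2}{9} + \frac{u + \left(12 u C - 1\right)}{C + C} = - \frac{2}{9} + \frac{u + \left(12 C u - 1\right)}{2 C} = - \frac{2}{9} + \left(u + \left(-1 + 12 C u\right)\right) \frac{1}{2 C} = - \frac{2}{9} + \left(-1 + u + 12 C u\right) \frac{1}{2 C} = - \frac{2}{9} + \frac{-1 + u + 12 C u}{2 C}$)
$\left(-74 + X{\left(-3,-1 \right)}\right)^{2} = \left(-74 + \frac{-9 + 9 \left(-3\right) + 4 \left(-1\right) \left(-1 + 27 \left(-3\right)\right)}{18 \left(-1\right)}\right)^{2} = \left(-74 + \frac{1}{18} \left(-1\right) \left(-9 - 27 + 4 \left(-1\right) \left(-1 - 81\right)\right)\right)^{2} = \left(-74 + \frac{1}{18} \left(-1\right) \left(-9 - 27 + 4 \left(-1\right) \left(-82\right)\right)\right)^{2} = \left(-74 + \frac{1}{18} \left(-1\right) \left(-9 - 27 + 328\right)\right)^{2} = \left(-74 + \frac{1}{18} \left(-1\right) 292\right)^{2} = \left(-74 - \frac{146}{9}\right)^{2} = \left(- \frac{812}{9}\right)^{2} = \frac{659344}{81}$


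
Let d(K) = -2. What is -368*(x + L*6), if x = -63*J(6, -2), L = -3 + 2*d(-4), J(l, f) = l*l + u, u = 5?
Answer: 966000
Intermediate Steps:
J(l, f) = 5 + l² (J(l, f) = l*l + 5 = l² + 5 = 5 + l²)
L = -7 (L = -3 + 2*(-2) = -3 - 4 = -7)
x = -2583 (x = -63*(5 + 6²) = -63*(5 + 36) = -63*41 = -2583)
-368*(x + L*6) = -368*(-2583 - 7*6) = -368*(-2583 - 42) = -368*(-2625) = 966000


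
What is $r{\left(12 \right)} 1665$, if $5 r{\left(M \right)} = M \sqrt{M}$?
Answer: $7992 \sqrt{3} \approx 13843.0$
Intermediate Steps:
$r{\left(M \right)} = \frac{M^{\frac{3}{2}}}{5}$ ($r{\left(M \right)} = \frac{M \sqrt{M}}{5} = \frac{M^{\frac{3}{2}}}{5}$)
$r{\left(12 \right)} 1665 = \frac{12^{\frac{3}{2}}}{5} \cdot 1665 = \frac{24 \sqrt{3}}{5} \cdot 1665 = 7992 \sqrt{3}$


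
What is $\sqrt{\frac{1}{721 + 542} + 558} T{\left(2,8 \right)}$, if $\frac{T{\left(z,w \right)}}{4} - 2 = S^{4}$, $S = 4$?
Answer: $\frac{344 \sqrt{890105565}}{421} \approx 24378.0$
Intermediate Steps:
$T{\left(z,w \right)} = 1032$ ($T{\left(z,w \right)} = 8 + 4 \cdot 4^{4} = 8 + 4 \cdot 256 = 8 + 1024 = 1032$)
$\sqrt{\frac{1}{721 + 542} + 558} T{\left(2,8 \right)} = \sqrt{\frac{1}{721 + 542} + 558} \cdot 1032 = \sqrt{\frac{1}{1263} + 558} \cdot 1032 = \sqrt{\frac{704755}{1263}} \cdot 1032 = \frac{\sqrt{890105565}}{1263} \cdot 1032 = \frac{344 \sqrt{890105565}}{421}$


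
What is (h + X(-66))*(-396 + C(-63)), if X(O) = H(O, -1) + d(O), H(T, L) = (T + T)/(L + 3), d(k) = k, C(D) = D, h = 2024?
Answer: -868428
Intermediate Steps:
H(T, L) = 2*T/(3 + L) (H(T, L) = (2*T)/(3 + L) = 2*T/(3 + L))
X(O) = 2*O (X(O) = 2*O/(3 - 1) + O = 2*O/2 + O = 2*O*(½) + O = O + O = 2*O)
(h + X(-66))*(-396 + C(-63)) = (2024 + 2*(-66))*(-396 - 63) = (2024 - 132)*(-459) = 1892*(-459) = -868428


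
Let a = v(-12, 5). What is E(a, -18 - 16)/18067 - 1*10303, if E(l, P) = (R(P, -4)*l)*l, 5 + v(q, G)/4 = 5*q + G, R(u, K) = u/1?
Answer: -188102701/18067 ≈ -10411.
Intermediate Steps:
R(u, K) = u (R(u, K) = u*1 = u)
v(q, G) = -20 + 4*G + 20*q (v(q, G) = -20 + 4*(5*q + G) = -20 + 4*(G + 5*q) = -20 + (4*G + 20*q) = -20 + 4*G + 20*q)
a = -240 (a = -20 + 4*5 + 20*(-12) = -20 + 20 - 240 = -240)
E(l, P) = P*l**2 (E(l, P) = (P*l)*l = P*l**2)
E(a, -18 - 16)/18067 - 1*10303 = ((-18 - 16)*(-240)**2)/18067 - 1*10303 = -34*57600*(1/18067) - 10303 = -1958400*1/18067 - 10303 = -1958400/18067 - 10303 = -188102701/18067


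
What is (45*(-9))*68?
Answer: -27540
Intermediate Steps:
(45*(-9))*68 = -405*68 = -27540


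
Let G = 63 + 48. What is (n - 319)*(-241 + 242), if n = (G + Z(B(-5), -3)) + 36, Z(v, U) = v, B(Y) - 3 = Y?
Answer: -174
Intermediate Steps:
B(Y) = 3 + Y
G = 111
n = 145 (n = (111 + (3 - 5)) + 36 = (111 - 2) + 36 = 109 + 36 = 145)
(n - 319)*(-241 + 242) = (145 - 319)*(-241 + 242) = -174*1 = -174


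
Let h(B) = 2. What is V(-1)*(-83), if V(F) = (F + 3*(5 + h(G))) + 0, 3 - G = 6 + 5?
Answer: -1660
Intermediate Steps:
G = -8 (G = 3 - (6 + 5) = 3 - 1*11 = 3 - 11 = -8)
V(F) = 21 + F (V(F) = (F + 3*(5 + 2)) + 0 = (F + 3*7) + 0 = (F + 21) + 0 = (21 + F) + 0 = 21 + F)
V(-1)*(-83) = (21 - 1)*(-83) = 20*(-83) = -1660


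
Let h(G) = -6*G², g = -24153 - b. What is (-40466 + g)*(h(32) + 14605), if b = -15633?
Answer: -414470546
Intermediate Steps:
g = -8520 (g = -24153 - 1*(-15633) = -24153 + 15633 = -8520)
(-40466 + g)*(h(32) + 14605) = (-40466 - 8520)*(-6*32² + 14605) = -48986*(-6*1024 + 14605) = -48986*(-6144 + 14605) = -48986*8461 = -414470546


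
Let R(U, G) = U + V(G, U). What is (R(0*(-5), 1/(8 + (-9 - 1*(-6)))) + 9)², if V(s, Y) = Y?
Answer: 81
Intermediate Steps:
R(U, G) = 2*U (R(U, G) = U + U = 2*U)
(R(0*(-5), 1/(8 + (-9 - 1*(-6)))) + 9)² = (2*(0*(-5)) + 9)² = (2*0 + 9)² = (0 + 9)² = 9² = 81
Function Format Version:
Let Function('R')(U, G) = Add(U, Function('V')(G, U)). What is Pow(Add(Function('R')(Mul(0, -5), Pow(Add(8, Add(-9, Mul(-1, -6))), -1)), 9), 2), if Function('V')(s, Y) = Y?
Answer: 81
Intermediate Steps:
Function('R')(U, G) = Mul(2, U) (Function('R')(U, G) = Add(U, U) = Mul(2, U))
Pow(Add(Function('R')(Mul(0, -5), Pow(Add(8, Add(-9, Mul(-1, -6))), -1)), 9), 2) = Pow(Add(Mul(2, Mul(0, -5)), 9), 2) = Pow(Add(Mul(2, 0), 9), 2) = Pow(Add(0, 9), 2) = Pow(9, 2) = 81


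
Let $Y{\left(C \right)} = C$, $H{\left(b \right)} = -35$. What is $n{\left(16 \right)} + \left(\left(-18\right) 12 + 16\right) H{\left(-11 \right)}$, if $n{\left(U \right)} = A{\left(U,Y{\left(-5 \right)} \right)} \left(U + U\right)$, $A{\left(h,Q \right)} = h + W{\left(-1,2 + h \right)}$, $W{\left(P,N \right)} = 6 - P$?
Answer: $7736$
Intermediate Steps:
$A{\left(h,Q \right)} = 7 + h$ ($A{\left(h,Q \right)} = h + \left(6 - -1\right) = h + \left(6 + 1\right) = h + 7 = 7 + h$)
$n{\left(U \right)} = 2 U \left(7 + U\right)$ ($n{\left(U \right)} = \left(7 + U\right) \left(U + U\right) = \left(7 + U\right) 2 U = 2 U \left(7 + U\right)$)
$n{\left(16 \right)} + \left(\left(-18\right) 12 + 16\right) H{\left(-11 \right)} = 2 \cdot 16 \left(7 + 16\right) + \left(\left(-18\right) 12 + 16\right) \left(-35\right) = 2 \cdot 16 \cdot 23 + \left(-216 + 16\right) \left(-35\right) = 736 - -7000 = 736 + 7000 = 7736$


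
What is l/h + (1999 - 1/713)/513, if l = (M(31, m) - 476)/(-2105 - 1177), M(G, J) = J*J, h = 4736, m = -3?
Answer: 7384725956665/1895116490496 ≈ 3.8967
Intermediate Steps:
M(G, J) = J²
l = 467/3282 (l = ((-3)² - 476)/(-2105 - 1177) = (9 - 476)/(-3282) = -467*(-1/3282) = 467/3282 ≈ 0.14229)
l/h + (1999 - 1/713)/513 = (467/3282)/4736 + (1999 - 1/713)/513 = (467/3282)*(1/4736) + (1999 - 1*1/713)*(1/513) = 467/15543552 + (1999 - 1/713)*(1/513) = 467/15543552 + (1425286/713)*(1/513) = 467/15543552 + 1425286/365769 = 7384725956665/1895116490496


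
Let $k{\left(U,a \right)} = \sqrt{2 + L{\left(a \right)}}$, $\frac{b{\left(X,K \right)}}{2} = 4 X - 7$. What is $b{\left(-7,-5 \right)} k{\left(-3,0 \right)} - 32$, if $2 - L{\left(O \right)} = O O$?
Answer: $-172$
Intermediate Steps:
$b{\left(X,K \right)} = -14 + 8 X$ ($b{\left(X,K \right)} = 2 \left(4 X - 7\right) = 2 \left(-7 + 4 X\right) = -14 + 8 X$)
$L{\left(O \right)} = 2 - O^{2}$ ($L{\left(O \right)} = 2 - O O = 2 - O^{2}$)
$k{\left(U,a \right)} = \sqrt{4 - a^{2}}$ ($k{\left(U,a \right)} = \sqrt{2 - \left(-2 + a^{2}\right)} = \sqrt{4 - a^{2}}$)
$b{\left(-7,-5 \right)} k{\left(-3,0 \right)} - 32 = \left(-14 + 8 \left(-7\right)\right) \sqrt{4 - 0^{2}} - 32 = \left(-14 - 56\right) \sqrt{4 - 0} - 32 = - 70 \sqrt{4 + 0} - 32 = - 70 \sqrt{4} - 32 = \left(-70\right) 2 - 32 = -140 - 32 = -172$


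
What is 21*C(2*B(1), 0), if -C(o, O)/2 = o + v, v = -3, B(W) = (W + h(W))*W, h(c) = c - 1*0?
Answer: -42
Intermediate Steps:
h(c) = c (h(c) = c + 0 = c)
B(W) = 2*W² (B(W) = (W + W)*W = (2*W)*W = 2*W²)
C(o, O) = 6 - 2*o (C(o, O) = -2*(o - 3) = -2*(-3 + o) = 6 - 2*o)
21*C(2*B(1), 0) = 21*(6 - 4*2*1²) = 21*(6 - 4*2*1) = 21*(6 - 4*2) = 21*(6 - 2*4) = 21*(6 - 8) = 21*(-2) = -42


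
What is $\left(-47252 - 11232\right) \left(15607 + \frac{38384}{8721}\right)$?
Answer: $- \frac{7962422961004}{8721} \approx -9.1302 \cdot 10^{8}$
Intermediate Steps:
$\left(-47252 - 11232\right) \left(15607 + \frac{38384}{8721}\right) = - 58484 \left(15607 + 38384 \cdot \frac{1}{8721}\right) = - 58484 \left(15607 + \frac{38384}{8721}\right) = \left(-58484\right) \frac{136147031}{8721} = - \frac{7962422961004}{8721}$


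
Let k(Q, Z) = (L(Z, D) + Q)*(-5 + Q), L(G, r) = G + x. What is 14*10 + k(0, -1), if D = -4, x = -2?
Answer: 155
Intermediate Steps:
L(G, r) = -2 + G (L(G, r) = G - 2 = -2 + G)
k(Q, Z) = (-5 + Q)*(-2 + Q + Z) (k(Q, Z) = ((-2 + Z) + Q)*(-5 + Q) = (-2 + Q + Z)*(-5 + Q) = (-5 + Q)*(-2 + Q + Z))
14*10 + k(0, -1) = 14*10 + (10 + 0² - 7*0 - 5*(-1) + 0*(-1)) = 140 + (10 + 0 + 0 + 5 + 0) = 140 + 15 = 155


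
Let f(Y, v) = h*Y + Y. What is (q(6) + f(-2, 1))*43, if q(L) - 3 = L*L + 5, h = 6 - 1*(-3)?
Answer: 1032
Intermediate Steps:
h = 9 (h = 6 + 3 = 9)
f(Y, v) = 10*Y (f(Y, v) = 9*Y + Y = 10*Y)
q(L) = 8 + L**2 (q(L) = 3 + (L*L + 5) = 3 + (L**2 + 5) = 3 + (5 + L**2) = 8 + L**2)
(q(6) + f(-2, 1))*43 = ((8 + 6**2) + 10*(-2))*43 = ((8 + 36) - 20)*43 = (44 - 20)*43 = 24*43 = 1032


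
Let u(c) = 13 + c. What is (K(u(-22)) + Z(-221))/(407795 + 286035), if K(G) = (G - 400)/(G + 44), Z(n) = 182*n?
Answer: -1408179/24284050 ≈ -0.057988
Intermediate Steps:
K(G) = (-400 + G)/(44 + G)
(K(u(-22)) + Z(-221))/(407795 + 286035) = ((-400 + (13 - 22))/(44 + (13 - 22)) + 182*(-221))/(407795 + 286035) = ((-400 - 9)/(44 - 9) - 40222)/693830 = (-409/35 - 40222)*(1/693830) = -1408179/35*1/693830 = -1408179/24284050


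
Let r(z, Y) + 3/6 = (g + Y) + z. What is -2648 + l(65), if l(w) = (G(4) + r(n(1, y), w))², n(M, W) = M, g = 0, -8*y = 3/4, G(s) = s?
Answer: 8729/4 ≈ 2182.3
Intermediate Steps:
y = -3/32 (y = -3/(8*4) = -⅛*¾ = -3/32 ≈ -0.093750)
r(z, Y) = -½ + Y + z (r(z, Y) = -½ + ((0 + Y) + z) = -½ + (Y + z) = -½ + Y + z)
l(w) = (9/2 + w)² (l(w) = (4 + (-½ + w + 1))² = (4 + (½ + w))² = (9/2 + w)²)
-2648 + l(65) = -2648 + (9 + 2*65)²/4 = -2648 + (9 + 130)²/4 = -2648 + (¼)*139² = -2648 + (¼)*19321 = -2648 + 19321/4 = 8729/4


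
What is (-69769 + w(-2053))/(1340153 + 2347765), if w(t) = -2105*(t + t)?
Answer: 2857787/1229306 ≈ 2.3247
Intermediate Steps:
w(t) = -4210*t
(-69769 + w(-2053))/(1340153 + 2347765) = (-69769 - 4210*(-2053))/(1340153 + 2347765) = (-69769 + 8643130)/3687918 = 8573361*(1/3687918) = 2857787/1229306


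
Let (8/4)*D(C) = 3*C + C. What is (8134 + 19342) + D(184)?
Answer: 27844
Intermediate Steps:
D(C) = 2*C (D(C) = (3*C + C)/2 = (4*C)/2 = 2*C)
(8134 + 19342) + D(184) = (8134 + 19342) + 2*184 = 27476 + 368 = 27844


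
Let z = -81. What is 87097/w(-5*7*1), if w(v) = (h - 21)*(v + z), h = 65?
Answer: -87097/5104 ≈ -17.064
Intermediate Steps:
w(v) = -3564 + 44*v (w(v) = (65 - 21)*(v - 81) = 44*(-81 + v) = -3564 + 44*v)
87097/w(-5*7*1) = 87097/(-3564 + 44*(-5*7*1)) = 87097/(-3564 + 44*(-35*1)) = 87097/(-3564 + 44*(-35)) = 87097/(-3564 - 1540) = 87097/(-5104) = 87097*(-1/5104) = -87097/5104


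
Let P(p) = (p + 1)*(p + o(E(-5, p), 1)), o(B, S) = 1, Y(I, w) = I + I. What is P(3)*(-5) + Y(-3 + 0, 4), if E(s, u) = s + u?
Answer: -86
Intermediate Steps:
Y(I, w) = 2*I
P(p) = (1 + p)² (P(p) = (p + 1)*(p + 1) = (1 + p)*(1 + p) = (1 + p)²)
P(3)*(-5) + Y(-3 + 0, 4) = (1 + 3² + 2*3)*(-5) + 2*(-3 + 0) = (1 + 9 + 6)*(-5) + 2*(-3) = 16*(-5) - 6 = -80 - 6 = -86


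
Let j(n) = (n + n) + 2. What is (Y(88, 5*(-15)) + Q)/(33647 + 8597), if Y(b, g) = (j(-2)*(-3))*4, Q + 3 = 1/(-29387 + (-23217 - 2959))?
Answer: 583411/1173601686 ≈ 0.00049711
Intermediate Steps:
Q = -166690/55563 (Q = -3 + 1/(-29387 + (-23217 - 2959)) = -3 + 1/(-29387 - 26176) = -3 + 1/(-55563) = -3 - 1/55563 = -166690/55563 ≈ -3.0000)
j(n) = 2 + 2*n (j(n) = 2*n + 2 = 2 + 2*n)
Y(b, g) = 24 (Y(b, g) = ((2 + 2*(-2))*(-3))*4 = ((2 - 4)*(-3))*4 = -2*(-3)*4 = 6*4 = 24)
(Y(88, 5*(-15)) + Q)/(33647 + 8597) = (24 - 166690/55563)/(33647 + 8597) = (1166822/55563)/42244 = (1166822/55563)*(1/42244) = 583411/1173601686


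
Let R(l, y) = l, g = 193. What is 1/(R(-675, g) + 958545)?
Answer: 1/957870 ≈ 1.0440e-6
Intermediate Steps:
1/(R(-675, g) + 958545) = 1/(-675 + 958545) = 1/957870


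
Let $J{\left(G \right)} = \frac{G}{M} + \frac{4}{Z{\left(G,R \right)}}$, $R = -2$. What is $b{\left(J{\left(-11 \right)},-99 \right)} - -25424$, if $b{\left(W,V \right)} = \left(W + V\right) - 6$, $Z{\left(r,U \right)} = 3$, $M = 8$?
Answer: $\frac{607655}{24} \approx 25319.0$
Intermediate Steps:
$J{\left(G \right)} = \frac{4}{3} + \frac{G}{8}$ ($J{\left(G \right)} = \frac{G}{8} + \frac{4}{3} = \frac{4}{3} + \frac{G}{8}$)
$b{\left(W,V \right)} = -6 + V + W$ ($b{\left(W,V \right)} = \left(V + W\right) - 6 = -6 + V + W$)
$b{\left(J{\left(-11 \right)},-99 \right)} - -25424 = \left(-6 - 99 + \left(\frac{4}{3} + \frac{1}{8} \left(-11\right)\right)\right) - -25424 = \left(-6 - 99 + \left(\frac{4}{3} - \frac{11}{8}\right)\right) + 25424 = \left(-6 - 99 - \frac{1}{24}\right) + 25424 = - \frac{2521}{24} + 25424 = \frac{607655}{24}$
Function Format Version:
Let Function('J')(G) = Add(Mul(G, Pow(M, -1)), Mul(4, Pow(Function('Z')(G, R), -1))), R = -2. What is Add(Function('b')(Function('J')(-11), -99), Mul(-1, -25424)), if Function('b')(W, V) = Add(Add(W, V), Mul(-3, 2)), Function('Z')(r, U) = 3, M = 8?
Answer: Rational(607655, 24) ≈ 25319.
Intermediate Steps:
Function('J')(G) = Add(Rational(4, 3), Mul(Rational(1, 8), G)) (Function('J')(G) = Add(Mul(G, Pow(8, -1)), Mul(4, Pow(3, -1))) = Add(Mul(G, Rational(1, 8)), Mul(4, Rational(1, 3))) = Add(Mul(Rational(1, 8), G), Rational(4, 3)) = Add(Rational(4, 3), Mul(Rational(1, 8), G)))
Function('b')(W, V) = Add(-6, V, W) (Function('b')(W, V) = Add(Add(V, W), -6) = Add(-6, V, W))
Add(Function('b')(Function('J')(-11), -99), Mul(-1, -25424)) = Add(Add(-6, -99, Add(Rational(4, 3), Mul(Rational(1, 8), -11))), Mul(-1, -25424)) = Add(Add(-6, -99, Add(Rational(4, 3), Rational(-11, 8))), 25424) = Add(Add(-6, -99, Rational(-1, 24)), 25424) = Add(Rational(-2521, 24), 25424) = Rational(607655, 24)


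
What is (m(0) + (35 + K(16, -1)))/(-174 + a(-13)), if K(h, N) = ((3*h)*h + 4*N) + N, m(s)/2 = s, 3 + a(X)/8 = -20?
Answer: -399/179 ≈ -2.2290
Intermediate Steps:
a(X) = -184 (a(X) = -24 + 8*(-20) = -24 - 160 = -184)
m(s) = 2*s
K(h, N) = 3*h**2 + 5*N (K(h, N) = (3*h**2 + 4*N) + N = 3*h**2 + 5*N)
(m(0) + (35 + K(16, -1)))/(-174 + a(-13)) = (2*0 + (35 + (3*16**2 + 5*(-1))))/(-174 - 184) = (0 + (35 + (3*256 - 5)))/(-358) = (0 + (35 + (768 - 5)))*(-1/358) = (0 + (35 + 763))*(-1/358) = (0 + 798)*(-1/358) = 798*(-1/358) = -399/179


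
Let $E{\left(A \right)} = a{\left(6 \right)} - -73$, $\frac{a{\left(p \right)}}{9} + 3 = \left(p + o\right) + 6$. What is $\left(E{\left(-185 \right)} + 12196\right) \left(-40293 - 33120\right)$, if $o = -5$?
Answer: $-903346965$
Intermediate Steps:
$a{\left(p \right)} = -18 + 9 p$ ($a{\left(p \right)} = -27 + 9 \left(\left(p - 5\right) + 6\right) = -27 + 9 \left(\left(-5 + p\right) + 6\right) = -27 + 9 \left(1 + p\right) = -27 + \left(9 + 9 p\right) = -18 + 9 p$)
$E{\left(A \right)} = 109$ ($E{\left(A \right)} = \left(-18 + 9 \cdot 6\right) - -73 = \left(-18 + 54\right) + 73 = 36 + 73 = 109$)
$\left(E{\left(-185 \right)} + 12196\right) \left(-40293 - 33120\right) = \left(109 + 12196\right) \left(-40293 - 33120\right) = 12305 \left(-73413\right) = -903346965$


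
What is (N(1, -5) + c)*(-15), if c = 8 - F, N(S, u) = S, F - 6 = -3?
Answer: -90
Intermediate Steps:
F = 3 (F = 6 - 3 = 3)
c = 5 (c = 8 - 1*3 = 8 - 3 = 5)
(N(1, -5) + c)*(-15) = (1 + 5)*(-15) = 6*(-15) = -90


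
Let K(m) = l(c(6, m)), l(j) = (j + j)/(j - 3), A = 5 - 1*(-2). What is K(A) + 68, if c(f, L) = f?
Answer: 72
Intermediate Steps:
A = 7 (A = 5 + 2 = 7)
l(j) = 2*j/(-3 + j) (l(j) = (2*j)/(-3 + j) = 2*j/(-3 + j))
K(m) = 4 (K(m) = 2*6/(-3 + 6) = 2*6/3 = 2*6*(⅓) = 4)
K(A) + 68 = 4 + 68 = 72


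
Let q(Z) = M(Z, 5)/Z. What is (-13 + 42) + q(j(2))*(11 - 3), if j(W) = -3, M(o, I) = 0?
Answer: 29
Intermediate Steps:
q(Z) = 0 (q(Z) = 0/Z = 0)
(-13 + 42) + q(j(2))*(11 - 3) = (-13 + 42) + 0*(11 - 3) = 29 + 0*8 = 29 + 0 = 29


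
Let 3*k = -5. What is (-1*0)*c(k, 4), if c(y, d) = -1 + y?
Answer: 0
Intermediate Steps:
k = -5/3 (k = (⅓)*(-5) = -5/3 ≈ -1.6667)
(-1*0)*c(k, 4) = (-1*0)*(-1 - 5/3) = 0*(-8/3) = 0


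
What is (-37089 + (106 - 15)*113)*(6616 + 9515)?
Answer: -432407586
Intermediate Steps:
(-37089 + (106 - 15)*113)*(6616 + 9515) = (-37089 + 91*113)*16131 = (-37089 + 10283)*16131 = -26806*16131 = -432407586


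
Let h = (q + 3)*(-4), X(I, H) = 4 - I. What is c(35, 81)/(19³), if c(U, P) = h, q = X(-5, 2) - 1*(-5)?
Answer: -68/6859 ≈ -0.0099140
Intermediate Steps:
q = 14 (q = (4 - 1*(-5)) - 1*(-5) = (4 + 5) + 5 = 9 + 5 = 14)
h = -68 (h = (14 + 3)*(-4) = 17*(-4) = -68)
c(U, P) = -68
c(35, 81)/(19³) = -68/(19³) = -68/6859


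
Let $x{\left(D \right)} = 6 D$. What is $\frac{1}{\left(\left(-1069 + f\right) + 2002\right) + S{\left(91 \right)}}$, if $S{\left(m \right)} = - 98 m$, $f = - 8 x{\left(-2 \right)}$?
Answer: $- \frac{1}{7889} \approx -0.00012676$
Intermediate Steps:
$f = 96$ ($f = - 8 \cdot 6 \left(-2\right) = \left(-8\right) \left(-12\right) = 96$)
$\frac{1}{\left(\left(-1069 + f\right) + 2002\right) + S{\left(91 \right)}} = \frac{1}{\left(\left(-1069 + 96\right) + 2002\right) - 8918} = \frac{1}{\left(-973 + 2002\right) - 8918} = \frac{1}{1029 - 8918} = \frac{1}{-7889} = - \frac{1}{7889}$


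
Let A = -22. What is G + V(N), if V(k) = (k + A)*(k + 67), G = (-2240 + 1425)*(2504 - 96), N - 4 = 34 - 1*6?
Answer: -1961530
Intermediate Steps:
N = 32 (N = 4 + (34 - 1*6) = 4 + (34 - 6) = 4 + 28 = 32)
G = -1962520 (G = -815*2408 = -1962520)
V(k) = (-22 + k)*(67 + k) (V(k) = (k - 22)*(k + 67) = (-22 + k)*(67 + k))
G + V(N) = -1962520 + (-1474 + 32**2 + 45*32) = -1962520 + (-1474 + 1024 + 1440) = -1962520 + 990 = -1961530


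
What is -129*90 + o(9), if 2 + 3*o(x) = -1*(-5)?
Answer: -11609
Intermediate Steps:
o(x) = 1 (o(x) = -⅔ + (-1*(-5))/3 = -⅔ + (⅓)*5 = -⅔ + 5/3 = 1)
-129*90 + o(9) = -129*90 + 1 = -11610 + 1 = -11609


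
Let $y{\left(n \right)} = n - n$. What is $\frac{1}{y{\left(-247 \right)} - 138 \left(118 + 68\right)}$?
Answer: $- \frac{1}{25668} \approx -3.8959 \cdot 10^{-5}$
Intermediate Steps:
$y{\left(n \right)} = 0$
$\frac{1}{y{\left(-247 \right)} - 138 \left(118 + 68\right)} = \frac{1}{0 - 138 \left(118 + 68\right)} = \frac{1}{0 - 25668} = \frac{1}{-25668} = - \frac{1}{25668}$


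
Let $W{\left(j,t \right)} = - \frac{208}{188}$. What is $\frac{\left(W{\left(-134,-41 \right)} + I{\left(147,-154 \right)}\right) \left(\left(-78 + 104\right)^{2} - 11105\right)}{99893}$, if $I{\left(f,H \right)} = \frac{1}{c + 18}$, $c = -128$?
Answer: $\frac{60144043}{516446810} \approx 0.11646$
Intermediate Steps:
$W{\left(j,t \right)} = - \frac{52}{47}$ ($W{\left(j,t \right)} = \left(-208\right) \frac{1}{188} = - \frac{52}{47}$)
$I{\left(f,H \right)} = - \frac{1}{110}$ ($I{\left(f,H \right)} = \frac{1}{-128 + 18} = \frac{1}{-110} = - \frac{1}{110}$)
$\frac{\left(W{\left(-134,-41 \right)} + I{\left(147,-154 \right)}\right) \left(\left(-78 + 104\right)^{2} - 11105\right)}{99893} = \frac{\left(- \frac{52}{47} - \frac{1}{110}\right) \left(\left(-78 + 104\right)^{2} - 11105\right)}{99893} = - \frac{5767 \left(26^{2} - 11105\right)}{5170} \cdot \frac{1}{99893} = - \frac{5767 \left(676 - 11105\right)}{5170} \cdot \frac{1}{99893} = \left(- \frac{5767}{5170}\right) \left(-10429\right) \frac{1}{99893} = \frac{60144043}{5170} \cdot \frac{1}{99893} = \frac{60144043}{516446810}$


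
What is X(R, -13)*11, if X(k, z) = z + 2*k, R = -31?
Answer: -825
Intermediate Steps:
X(R, -13)*11 = (-13 + 2*(-31))*11 = (-13 - 62)*11 = -75*11 = -825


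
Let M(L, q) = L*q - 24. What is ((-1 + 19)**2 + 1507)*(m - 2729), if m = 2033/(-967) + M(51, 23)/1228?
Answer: -5936115631795/1187476 ≈ -4.9989e+6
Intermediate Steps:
M(L, q) = -24 + L*q
m = -1385441/1187476 (m = 2033/(-967) + (-24 + 51*23)/1228 = 2033*(-1/967) + (-24 + 1173)*(1/1228) = -2033/967 + 1149*(1/1228) = -2033/967 + 1149/1228 = -1385441/1187476 ≈ -1.1667)
((-1 + 19)**2 + 1507)*(m - 2729) = ((-1 + 19)**2 + 1507)*(-1385441/1187476 - 2729) = (18**2 + 1507)*(-3242007445/1187476) = (324 + 1507)*(-3242007445/1187476) = 1831*(-3242007445/1187476) = -5936115631795/1187476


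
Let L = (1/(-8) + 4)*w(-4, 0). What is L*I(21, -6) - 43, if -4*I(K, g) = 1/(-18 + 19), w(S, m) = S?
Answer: -313/8 ≈ -39.125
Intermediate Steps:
I(K, g) = -¼ (I(K, g) = -1/(4*(-18 + 19)) = -¼/1 = -¼*1 = -¼)
L = -31/2 (L = (1/(-8) + 4)*(-4) = (-⅛ + 4)*(-4) = (31/8)*(-4) = -31/2 ≈ -15.500)
L*I(21, -6) - 43 = -31/2*(-¼) - 43 = 31/8 - 43 = -313/8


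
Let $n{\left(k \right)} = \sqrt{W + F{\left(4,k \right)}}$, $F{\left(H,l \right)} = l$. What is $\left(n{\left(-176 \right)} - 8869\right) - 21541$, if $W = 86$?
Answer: $-30410 + 3 i \sqrt{10} \approx -30410.0 + 9.4868 i$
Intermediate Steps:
$n{\left(k \right)} = \sqrt{86 + k}$
$\left(n{\left(-176 \right)} - 8869\right) - 21541 = \left(\sqrt{86 - 176} - 8869\right) - 21541 = \left(\sqrt{-90} - 8869\right) - 21541 = \left(3 i \sqrt{10} - 8869\right) - 21541 = \left(-8869 + 3 i \sqrt{10}\right) - 21541 = -30410 + 3 i \sqrt{10}$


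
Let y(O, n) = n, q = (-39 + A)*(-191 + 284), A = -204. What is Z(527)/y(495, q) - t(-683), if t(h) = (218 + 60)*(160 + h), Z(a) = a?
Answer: 105992209/729 ≈ 1.4539e+5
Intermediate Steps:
q = -22599 (q = (-39 - 204)*(-191 + 284) = -243*93 = -22599)
t(h) = 44480 + 278*h (t(h) = 278*(160 + h) = 44480 + 278*h)
Z(527)/y(495, q) - t(-683) = 527/(-22599) - (44480 + 278*(-683)) = 527*(-1/22599) - (44480 - 189874) = -17/729 - 1*(-145394) = -17/729 + 145394 = 105992209/729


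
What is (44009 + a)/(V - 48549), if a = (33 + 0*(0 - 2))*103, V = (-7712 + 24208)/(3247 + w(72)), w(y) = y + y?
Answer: -160760528/164613163 ≈ -0.97660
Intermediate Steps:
w(y) = 2*y
V = 16496/3391 (V = (-7712 + 24208)/(3247 + 2*72) = 16496/(3247 + 144) = 16496/3391 ≈ 4.8646)
a = 3399 (a = (33 + 0*(-2))*103 = (33 + 0)*103 = 33*103 = 3399)
(44009 + a)/(V - 48549) = (44009 + 3399)/(16496/3391 - 48549) = 47408/(-164613163/3391) = 47408*(-3391/164613163) = -160760528/164613163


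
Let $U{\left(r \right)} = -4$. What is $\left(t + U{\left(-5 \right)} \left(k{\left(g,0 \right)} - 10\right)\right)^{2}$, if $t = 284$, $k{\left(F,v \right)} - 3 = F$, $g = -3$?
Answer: $104976$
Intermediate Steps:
$k{\left(F,v \right)} = 3 + F$
$\left(t + U{\left(-5 \right)} \left(k{\left(g,0 \right)} - 10\right)\right)^{2} = \left(284 - 4 \left(\left(3 - 3\right) - 10\right)\right)^{2} = \left(284 - 4 \left(0 - 10\right)\right)^{2} = \left(284 - -40\right)^{2} = \left(284 + 40\right)^{2} = 324^{2} = 104976$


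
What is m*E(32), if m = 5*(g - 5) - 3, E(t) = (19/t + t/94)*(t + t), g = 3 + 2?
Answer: -8430/47 ≈ -179.36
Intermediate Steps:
g = 5
E(t) = 2*t*(19/t + t/94) (E(t) = (19/t + t*(1/94))*(2*t) = (19/t + t/94)*(2*t) = 2*t*(19/t + t/94))
m = -3 (m = 5*(5 - 5) - 3 = 5*0 - 3 = 0 - 3 = -3)
m*E(32) = -3*(38 + (1/47)*32**2) = -3*(38 + (1/47)*1024) = -3*(38 + 1024/47) = -3*2810/47 = -8430/47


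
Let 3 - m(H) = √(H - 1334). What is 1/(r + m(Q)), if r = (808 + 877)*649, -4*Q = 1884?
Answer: 1093568/1195890972429 + 19*I*√5/1195890972429 ≈ 9.1444e-7 + 3.5526e-11*I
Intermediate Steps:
Q = -471 (Q = -¼*1884 = -471)
m(H) = 3 - √(-1334 + H) (m(H) = 3 - √(H - 1334) = 3 - √(-1334 + H))
r = 1093565 (r = 1685*649 = 1093565)
1/(r + m(Q)) = 1/(1093565 + (3 - √(-1334 - 471))) = 1/(1093565 + (3 - √(-1805))) = 1/(1093565 + (3 - 19*I*√5)) = 1/(1093568 - 19*I*√5)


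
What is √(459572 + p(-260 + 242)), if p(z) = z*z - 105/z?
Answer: √16556466/6 ≈ 678.16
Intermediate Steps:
p(z) = z² - 105/z
√(459572 + p(-260 + 242)) = √(459572 + (-105 + (-260 + 242)³)/(-260 + 242)) = √(459572 + (-105 + (-18)³)/(-18)) = √(459572 - (-105 - 5832)/18) = √(459572 - 1/18*(-5937)) = √(459572 + 1979/6) = √(2759411/6) = √16556466/6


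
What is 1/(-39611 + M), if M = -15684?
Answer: -1/55295 ≈ -1.8085e-5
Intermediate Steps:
1/(-39611 + M) = 1/(-39611 - 15684) = 1/(-55295) = -1/55295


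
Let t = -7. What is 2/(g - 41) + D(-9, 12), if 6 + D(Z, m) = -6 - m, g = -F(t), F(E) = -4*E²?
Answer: -3718/155 ≈ -23.987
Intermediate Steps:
g = 196 (g = -(-4)*(-7)² = -(-4)*49 = -1*(-196) = 196)
D(Z, m) = -12 - m (D(Z, m) = -6 + (-6 - m) = -12 - m)
2/(g - 41) + D(-9, 12) = 2/(196 - 41) + (-12 - 1*12) = 2/155 + (-12 - 12) = (1/155)*2 - 24 = 2/155 - 24 = -3718/155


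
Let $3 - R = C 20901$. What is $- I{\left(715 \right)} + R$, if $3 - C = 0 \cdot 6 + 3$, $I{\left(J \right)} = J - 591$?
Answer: $-121$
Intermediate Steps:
$I{\left(J \right)} = -591 + J$
$C = 0$ ($C = 3 - \left(0 \cdot 6 + 3\right) = 3 - \left(0 + 3\right) = 3 - 3 = 0$)
$R = 3$ ($R = 3 - 0 \cdot 20901 = 3 - 0 = 3 + 0 = 3$)
$- I{\left(715 \right)} + R = - (-591 + 715) + 3 = \left(-1\right) 124 + 3 = -124 + 3 = -121$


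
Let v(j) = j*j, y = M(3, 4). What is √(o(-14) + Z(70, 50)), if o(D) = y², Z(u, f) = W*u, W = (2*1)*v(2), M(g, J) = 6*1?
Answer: 2*√149 ≈ 24.413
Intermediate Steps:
M(g, J) = 6
y = 6
v(j) = j²
W = 8 (W = (2*1)*2² = 2*4 = 8)
Z(u, f) = 8*u
o(D) = 36 (o(D) = 6² = 36)
√(o(-14) + Z(70, 50)) = √(36 + 8*70) = √(36 + 560) = √596 = 2*√149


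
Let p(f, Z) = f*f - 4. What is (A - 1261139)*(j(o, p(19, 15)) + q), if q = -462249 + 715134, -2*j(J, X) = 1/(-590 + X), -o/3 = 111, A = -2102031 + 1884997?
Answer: -174194426541103/466 ≈ -3.7381e+11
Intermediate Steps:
A = -217034
p(f, Z) = -4 + f**2 (p(f, Z) = f**2 - 4 = -4 + f**2)
o = -333 (o = -3*111 = -333)
j(J, X) = -1/(2*(-590 + X))
q = 252885
(A - 1261139)*(j(o, p(19, 15)) + q) = (-217034 - 1261139)*(-1/(-1180 + 2*(-4 + 19**2)) + 252885) = -1478173*(-1/(-1180 + 2*(-4 + 361)) + 252885) = -1478173*(-1/(-1180 + 2*357) + 252885) = -1478173*(-1/(-1180 + 714) + 252885) = -1478173*(-1/(-466) + 252885) = -1478173*(-1*(-1/466) + 252885) = -1478173*(1/466 + 252885) = -1478173*117844411/466 = -174194426541103/466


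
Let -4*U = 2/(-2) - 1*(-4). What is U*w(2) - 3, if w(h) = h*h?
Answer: -6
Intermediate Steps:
w(h) = h²
U = -¾ (U = -(2/(-2) - 1*(-4))/4 = -(2*(-½) + 4)/4 = -(-1 + 4)/4 = -¼*3 = -¾ ≈ -0.75000)
U*w(2) - 3 = -¾*2² - 3 = -¾*4 - 3 = -3 - 3 = -6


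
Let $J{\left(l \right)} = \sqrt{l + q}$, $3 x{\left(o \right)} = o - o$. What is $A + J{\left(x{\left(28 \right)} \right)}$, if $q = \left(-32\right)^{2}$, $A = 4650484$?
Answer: $4650516$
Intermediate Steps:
$x{\left(o \right)} = 0$ ($x{\left(o \right)} = \frac{o - o}{3} = \frac{1}{3} \cdot 0 = 0$)
$q = 1024$
$J{\left(l \right)} = \sqrt{1024 + l}$ ($J{\left(l \right)} = \sqrt{l + 1024} = \sqrt{1024 + l}$)
$A + J{\left(x{\left(28 \right)} \right)} = 4650484 + \sqrt{1024 + 0} = 4650484 + \sqrt{1024} = 4650484 + 32 = 4650516$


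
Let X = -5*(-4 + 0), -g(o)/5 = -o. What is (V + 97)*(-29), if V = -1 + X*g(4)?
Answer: -14384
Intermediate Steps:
g(o) = 5*o (g(o) = -(-5)*o = 5*o)
X = 20 (X = -5*(-4) = 20)
V = 399 (V = -1 + 20*(5*4) = -1 + 20*20 = -1 + 400 = 399)
(V + 97)*(-29) = (399 + 97)*(-29) = 496*(-29) = -14384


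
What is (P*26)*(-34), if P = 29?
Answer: -25636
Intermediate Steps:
(P*26)*(-34) = (29*26)*(-34) = 754*(-34) = -25636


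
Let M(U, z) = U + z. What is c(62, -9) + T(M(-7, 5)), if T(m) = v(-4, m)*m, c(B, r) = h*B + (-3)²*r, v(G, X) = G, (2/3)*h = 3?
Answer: 206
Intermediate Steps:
h = 9/2 (h = (3/2)*3 = 9/2 ≈ 4.5000)
c(B, r) = 9*r + 9*B/2 (c(B, r) = 9*B/2 + (-3)²*r = 9*B/2 + 9*r = 9*r + 9*B/2)
T(m) = -4*m
c(62, -9) + T(M(-7, 5)) = (9*(-9) + (9/2)*62) - 4*(-7 + 5) = (-81 + 279) - 4*(-2) = 198 + 8 = 206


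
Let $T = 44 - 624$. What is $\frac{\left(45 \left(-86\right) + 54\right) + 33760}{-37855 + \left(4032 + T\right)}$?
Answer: $- \frac{29944}{34403} \approx -0.87039$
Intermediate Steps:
$T = -580$ ($T = 44 - 624 = -580$)
$\frac{\left(45 \left(-86\right) + 54\right) + 33760}{-37855 + \left(4032 + T\right)} = \frac{\left(45 \left(-86\right) + 54\right) + 33760}{-37855 + \left(4032 - 580\right)} = \frac{\left(-3870 + 54\right) + 33760}{-37855 + 3452} = \frac{-3816 + 33760}{-34403} = 29944 \left(- \frac{1}{34403}\right) = - \frac{29944}{34403}$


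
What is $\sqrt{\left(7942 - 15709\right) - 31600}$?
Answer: $i \sqrt{39367} \approx 198.41 i$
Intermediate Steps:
$\sqrt{\left(7942 - 15709\right) - 31600} = \sqrt{-7767 - 31600} = \sqrt{-39367} = i \sqrt{39367}$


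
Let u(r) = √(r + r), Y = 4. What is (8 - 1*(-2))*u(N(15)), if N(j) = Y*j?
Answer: 20*√30 ≈ 109.54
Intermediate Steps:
N(j) = 4*j
u(r) = √2*√r (u(r) = √(2*r) = √2*√r)
(8 - 1*(-2))*u(N(15)) = (8 - 1*(-2))*(√2*√(4*15)) = (8 + 2)*(√2*√60) = 10*(√2*(2*√15)) = 10*(2*√30) = 20*√30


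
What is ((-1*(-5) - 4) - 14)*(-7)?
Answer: 91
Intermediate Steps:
((-1*(-5) - 4) - 14)*(-7) = ((5 - 4) - 14)*(-7) = (1 - 14)*(-7) = -13*(-7) = 91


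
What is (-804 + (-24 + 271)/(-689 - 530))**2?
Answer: 961033184329/1485961 ≈ 6.4674e+5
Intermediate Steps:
(-804 + (-24 + 271)/(-689 - 530))**2 = (-804 + 247/(-1219))**2 = (-804 + 247*(-1/1219))**2 = (-804 - 247/1219)**2 = (-980323/1219)**2 = 961033184329/1485961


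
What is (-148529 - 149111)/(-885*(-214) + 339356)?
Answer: -148820/264373 ≈ -0.56292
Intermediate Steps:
(-148529 - 149111)/(-885*(-214) + 339356) = -297640/(189390 + 339356) = -297640/528746 = -297640*1/528746 = -148820/264373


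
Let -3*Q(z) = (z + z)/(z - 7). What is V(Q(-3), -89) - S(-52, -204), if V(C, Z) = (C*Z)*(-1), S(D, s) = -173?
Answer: 776/5 ≈ 155.20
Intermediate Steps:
Q(z) = -2*z/(3*(-7 + z)) (Q(z) = -(z + z)/(3*(z - 7)) = -2*z/(3*(-7 + z)))
V(C, Z) = -C*Z
V(Q(-3), -89) - S(-52, -204) = -1*(-2*(-3)/(-21 + 3*(-3)))*(-89) - 1*(-173) = -1*(-2*(-3)/(-21 - 9))*(-89) + 173 = -1*(-2*(-3)/(-30))*(-89) + 173 = -1*(-2*(-3)*(-1/30))*(-89) + 173 = -1*(-1/5)*(-89) + 173 = -89/5 + 173 = 776/5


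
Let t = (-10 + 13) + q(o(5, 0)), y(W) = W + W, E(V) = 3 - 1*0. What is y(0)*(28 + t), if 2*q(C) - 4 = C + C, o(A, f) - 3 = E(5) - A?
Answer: 0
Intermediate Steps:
E(V) = 3 (E(V) = 3 + 0 = 3)
o(A, f) = 6 - A (o(A, f) = 3 + (3 - A) = 6 - A)
q(C) = 2 + C (q(C) = 2 + (C + C)/2 = 2 + (2*C)/2 = 2 + C)
y(W) = 2*W
t = 6 (t = (-10 + 13) + (2 + (6 - 1*5)) = 3 + (2 + (6 - 5)) = 3 + (2 + 1) = 3 + 3 = 6)
y(0)*(28 + t) = (2*0)*(28 + 6) = 0*34 = 0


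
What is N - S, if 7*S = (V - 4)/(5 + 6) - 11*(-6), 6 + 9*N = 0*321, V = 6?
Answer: -334/33 ≈ -10.121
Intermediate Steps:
N = -2/3 (N = -2/3 + (0*321)/9 = -2/3 + (1/9)*0 = -2/3 + 0 = -2/3 ≈ -0.66667)
S = 104/11 (S = ((6 - 4)/(5 + 6) - 11*(-6))/7 = (2/11 + 66)/7 = (1/7)*(728/11) = 104/11 ≈ 9.4545)
N - S = -2/3 - 1*104/11 = -2/3 - 104/11 = -334/33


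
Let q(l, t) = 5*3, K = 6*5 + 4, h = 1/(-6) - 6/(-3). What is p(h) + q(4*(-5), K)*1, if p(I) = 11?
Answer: 26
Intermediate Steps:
h = 11/6 (h = 1*(-⅙) - 6*(-⅓) = -⅙ + 2 = 11/6 ≈ 1.8333)
K = 34 (K = 30 + 4 = 34)
q(l, t) = 15
p(h) + q(4*(-5), K)*1 = 11 + 15*1 = 11 + 15 = 26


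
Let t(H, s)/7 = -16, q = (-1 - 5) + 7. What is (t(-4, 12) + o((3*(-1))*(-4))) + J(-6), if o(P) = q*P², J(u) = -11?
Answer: 21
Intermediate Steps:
q = 1 (q = -6 + 7 = 1)
t(H, s) = -112 (t(H, s) = 7*(-16) = -112)
o(P) = P² (o(P) = 1*P² = P²)
(t(-4, 12) + o((3*(-1))*(-4))) + J(-6) = (-112 + ((3*(-1))*(-4))²) - 11 = (-112 + (-3*(-4))²) - 11 = (-112 + 12²) - 11 = (-112 + 144) - 11 = 32 - 11 = 21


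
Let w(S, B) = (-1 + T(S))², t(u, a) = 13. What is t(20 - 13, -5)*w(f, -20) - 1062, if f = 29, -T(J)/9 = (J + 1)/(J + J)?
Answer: -543494/841 ≈ -646.25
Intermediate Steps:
T(J) = -9*(1 + J)/(2*J) (T(J) = -9*(J + 1)/(J + J) = -9*(1 + J)/(2*J))
w(S, B) = (-1 + 9*(-1 - S)/(2*S))²
t(20 - 13, -5)*w(f, -20) - 1062 = 13*((¼)*(9 + 11*29)²/29²) - 1062 = 13*((¼)*(1/841)*(9 + 319)²) - 1062 = 13*((¼)*(1/841)*328²) - 1062 = 13*((¼)*(1/841)*107584) - 1062 = 13*(26896/841) - 1062 = 349648/841 - 1062 = -543494/841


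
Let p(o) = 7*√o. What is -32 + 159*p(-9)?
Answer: -32 + 3339*I ≈ -32.0 + 3339.0*I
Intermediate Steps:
-32 + 159*p(-9) = -32 + 159*(7*√(-9)) = -32 + 159*(7*(3*I)) = -32 + 159*(21*I) = -32 + 3339*I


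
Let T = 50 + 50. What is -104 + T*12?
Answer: 1096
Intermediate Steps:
T = 100
-104 + T*12 = -104 + 100*12 = -104 + 1200 = 1096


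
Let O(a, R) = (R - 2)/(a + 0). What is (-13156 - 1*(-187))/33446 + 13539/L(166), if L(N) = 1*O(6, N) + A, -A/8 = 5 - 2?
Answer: 339586623/83615 ≈ 4061.3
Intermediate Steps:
O(a, R) = (-2 + R)/a
A = -24 (A = -8*(5 - 2) = -8*3 = -24)
L(N) = -73/3 + N/6 (L(N) = 1*((-2 + N)/6) - 24 = 1*(-⅓ + N/6) - 24 = (-⅓ + N/6) - 24 = -73/3 + N/6)
(-13156 - 1*(-187))/33446 + 13539/L(166) = (-13156 - 1*(-187))/33446 + 13539/(-73/3 + (⅙)*166) = (-13156 + 187)*(1/33446) + 13539/(-73/3 + 83/3) = -12969*1/33446 + 13539/(10/3) = -12969/33446 + 13539*(3/10) = -12969/33446 + 40617/10 = 339586623/83615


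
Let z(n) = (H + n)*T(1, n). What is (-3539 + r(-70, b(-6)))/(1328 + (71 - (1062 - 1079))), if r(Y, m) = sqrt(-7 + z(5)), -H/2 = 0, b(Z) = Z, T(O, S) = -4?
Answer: -3539/1416 + I*sqrt(3)/472 ≈ -2.4993 + 0.0036696*I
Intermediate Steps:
H = 0 (H = -2*0 = 0)
z(n) = -4*n (z(n) = (0 + n)*(-4) = n*(-4) = -4*n)
r(Y, m) = 3*I*sqrt(3) (r(Y, m) = sqrt(-7 - 4*5) = sqrt(-7 - 20) = sqrt(-27) = 3*I*sqrt(3))
(-3539 + r(-70, b(-6)))/(1328 + (71 - (1062 - 1079))) = (-3539 + 3*I*sqrt(3))/(1328 + (71 - (1062 - 1079))) = (-3539 + 3*I*sqrt(3))/(1328 + (71 - 1*(-17))) = (-3539 + 3*I*sqrt(3))/(1328 + (71 + 17)) = (-3539 + 3*I*sqrt(3))/(1328 + 88) = (-3539 + 3*I*sqrt(3))/1416 = (-3539 + 3*I*sqrt(3))*(1/1416) = -3539/1416 + I*sqrt(3)/472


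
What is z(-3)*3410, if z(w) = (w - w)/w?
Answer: 0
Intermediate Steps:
z(w) = 0 (z(w) = 0/w = 0)
z(-3)*3410 = 0*3410 = 0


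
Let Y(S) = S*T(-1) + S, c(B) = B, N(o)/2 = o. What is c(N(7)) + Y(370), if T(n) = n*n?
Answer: 754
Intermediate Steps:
N(o) = 2*o
T(n) = n**2
Y(S) = 2*S (Y(S) = S*(-1)**2 + S = S*1 + S = S + S = 2*S)
c(N(7)) + Y(370) = 2*7 + 2*370 = 14 + 740 = 754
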